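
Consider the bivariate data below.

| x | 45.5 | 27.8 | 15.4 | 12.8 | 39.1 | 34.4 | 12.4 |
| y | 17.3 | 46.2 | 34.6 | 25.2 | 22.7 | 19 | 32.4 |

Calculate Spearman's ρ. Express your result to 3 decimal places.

Rank x: 7, 4, 3, 2, 6, 5, 1
Rank y: 1, 7, 6, 4, 3, 2, 5
d = rank(x) − rank(y): 6, -3, -3, -2, 3, 3, -4; Σd² = 92
ρ = 1 − 6Σd² / [n(n²−1)] = 1 − 6×92 / (7×48) = 1 − 552/336 ≈ -0.643

-0.643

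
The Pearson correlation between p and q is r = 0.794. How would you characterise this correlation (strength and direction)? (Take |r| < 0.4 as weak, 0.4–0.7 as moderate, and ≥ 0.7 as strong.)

r = 0.794 > 0 so the relationship is positive.
|r| = 0.794, which falls in the strong range.

strong positive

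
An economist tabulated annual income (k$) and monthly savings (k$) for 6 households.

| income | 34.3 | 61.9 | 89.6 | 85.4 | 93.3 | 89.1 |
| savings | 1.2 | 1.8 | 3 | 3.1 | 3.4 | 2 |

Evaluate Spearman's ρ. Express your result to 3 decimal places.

Rank income: 1, 2, 5, 3, 6, 4
Rank savings: 1, 2, 4, 5, 6, 3
d = rank(income) − rank(savings): 0, 0, 1, -2, 0, 1; Σd² = 6
ρ = 1 − 6Σd² / [n(n²−1)] = 1 − 6×6 / (6×35) = 1 − 36/210 ≈ 0.829

0.829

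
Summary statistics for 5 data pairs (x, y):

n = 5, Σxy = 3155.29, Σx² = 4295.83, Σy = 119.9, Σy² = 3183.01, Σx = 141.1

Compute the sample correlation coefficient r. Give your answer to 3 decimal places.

-0.734

r = (nΣxy − ΣxΣy) / √[(nΣx² − (Σx)²)(nΣy² − (Σy)²)]
Numerator: 5×3155.29 − 141.1×119.9 = -1141.44
Denominator: √[(21479.15 − 19909.21)(15915.05 − 14376.01)] = √[1569.94 × 1539.04] = 1554.4132
r = -1141.44 / 1554.4132 ≈ -0.734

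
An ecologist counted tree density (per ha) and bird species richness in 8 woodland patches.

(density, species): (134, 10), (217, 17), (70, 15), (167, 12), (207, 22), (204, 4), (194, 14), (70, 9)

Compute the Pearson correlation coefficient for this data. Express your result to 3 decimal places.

n = 8, Σx = 1263, Σy = 103, Σx² = 224835, Σy² = 1535, Σxy = 16799
nΣxy − ΣxΣy = 134392 − 130089 = 4303
nΣx² − (Σx)² = 1798680 − 1595169 = 203511; nΣy² − (Σy)² = 12280 − 10609 = 1671
r = 4303 / √(203511 × 1671) = 4303 / 18440.9024 ≈ 0.233

0.233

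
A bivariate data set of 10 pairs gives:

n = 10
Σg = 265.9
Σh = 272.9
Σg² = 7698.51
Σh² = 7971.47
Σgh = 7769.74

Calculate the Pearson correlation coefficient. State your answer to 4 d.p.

r = (nΣgh − ΣgΣh) / √[(nΣg² − (Σg)²)(nΣh² − (Σh)²)]
Numerator: 10×7769.74 − 265.9×272.9 = 5133.29
Denominator: √[(76985.1 − 70702.81)(79714.7 − 74474.41)] = √[6282.29 × 5240.29] = 5737.6843
r = 5133.29 / 5737.6843 ≈ 0.8947

0.8947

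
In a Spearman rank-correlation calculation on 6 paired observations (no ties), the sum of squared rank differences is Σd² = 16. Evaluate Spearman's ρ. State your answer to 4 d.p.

ρ = 1 − 6Σd² / [n(n²−1)] = 1 − 6×16 / (6×35)
  = 1 − 96/210 = 1 − 0.45714 ≈ 0.5429

0.5429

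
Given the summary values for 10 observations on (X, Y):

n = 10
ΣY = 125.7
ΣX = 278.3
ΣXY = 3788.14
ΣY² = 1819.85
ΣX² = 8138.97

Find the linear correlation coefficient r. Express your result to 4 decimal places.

r = (nΣXY − ΣXΣY) / √[(nΣX² − (ΣX)²)(nΣY² − (ΣY)²)]
Numerator: 10×3788.14 − 278.3×125.7 = 2899.09
Denominator: √[(81389.7 − 77450.89)(18198.5 − 15800.49)] = √[3938.81 × 2398.01] = 3073.3216
r = 2899.09 / 3073.3216 ≈ 0.9433

0.9433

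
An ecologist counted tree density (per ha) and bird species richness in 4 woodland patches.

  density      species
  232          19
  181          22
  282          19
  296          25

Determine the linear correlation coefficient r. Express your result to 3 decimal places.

0.198

n = 4, Σx = 991, Σy = 85, Σx² = 253725, Σy² = 1831, Σxy = 21148
nΣxy − ΣxΣy = 84592 − 84235 = 357
nΣx² − (Σx)² = 1014900 − 982081 = 32819; nΣy² − (Σy)² = 7324 − 7225 = 99
r = 357 / √(32819 × 99) = 357 / 1802.5207 ≈ 0.198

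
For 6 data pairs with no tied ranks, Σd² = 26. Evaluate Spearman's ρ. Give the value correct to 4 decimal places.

ρ = 1 − 6Σd² / [n(n²−1)] = 1 − 6×26 / (6×35)
  = 1 − 156/210 = 1 − 0.74286 ≈ 0.2571

0.2571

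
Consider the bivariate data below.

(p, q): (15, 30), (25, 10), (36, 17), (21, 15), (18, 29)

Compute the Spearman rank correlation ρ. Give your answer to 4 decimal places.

Rank p: 1, 4, 5, 3, 2
Rank q: 5, 1, 3, 2, 4
d = rank(p) − rank(q): -4, 3, 2, 1, -2; Σd² = 34
ρ = 1 − 6Σd² / [n(n²−1)] = 1 − 6×34 / (5×24) = 1 − 204/120 ≈ -0.7000

-0.7000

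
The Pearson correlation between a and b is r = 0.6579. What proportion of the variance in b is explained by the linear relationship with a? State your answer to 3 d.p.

0.433

r² = (0.6579)² = 0.433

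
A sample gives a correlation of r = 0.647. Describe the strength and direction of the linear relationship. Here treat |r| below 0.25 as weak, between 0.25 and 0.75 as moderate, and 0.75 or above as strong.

r = 0.647 > 0 so the relationship is positive.
|r| = 0.647, which falls in the moderate range.

moderate positive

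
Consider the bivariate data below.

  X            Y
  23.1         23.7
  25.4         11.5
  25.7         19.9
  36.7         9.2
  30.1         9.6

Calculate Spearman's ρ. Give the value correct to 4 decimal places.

Rank X: 1, 2, 3, 5, 4
Rank Y: 5, 3, 4, 1, 2
d = rank(X) − rank(Y): -4, -1, -1, 4, 2; Σd² = 38
ρ = 1 − 6Σd² / [n(n²−1)] = 1 − 6×38 / (5×24) = 1 − 228/120 ≈ -0.9000

-0.9000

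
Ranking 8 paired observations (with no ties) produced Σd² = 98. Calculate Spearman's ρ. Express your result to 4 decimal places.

ρ = 1 − 6Σd² / [n(n²−1)] = 1 − 6×98 / (8×63)
  = 1 − 588/504 = 1 − 1.16667 ≈ -0.1667

-0.1667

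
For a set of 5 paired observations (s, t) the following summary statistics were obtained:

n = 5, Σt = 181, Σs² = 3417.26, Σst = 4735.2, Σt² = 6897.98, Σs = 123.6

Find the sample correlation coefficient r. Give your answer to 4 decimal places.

r = (nΣst − ΣsΣt) / √[(nΣs² − (Σs)²)(nΣt² − (Σt)²)]
Numerator: 5×4735.2 − 123.6×181 = 1304.4
Denominator: √[(17086.3 − 15276.96)(34489.9 − 32761)] = √[1809.34 × 1728.9] = 1768.6628
r = 1304.4 / 1768.6628 ≈ 0.7375

0.7375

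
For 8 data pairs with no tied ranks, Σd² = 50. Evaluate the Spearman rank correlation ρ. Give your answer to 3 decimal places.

0.405

ρ = 1 − 6Σd² / [n(n²−1)] = 1 − 6×50 / (8×63)
  = 1 − 300/504 = 1 − 0.5952 ≈ 0.405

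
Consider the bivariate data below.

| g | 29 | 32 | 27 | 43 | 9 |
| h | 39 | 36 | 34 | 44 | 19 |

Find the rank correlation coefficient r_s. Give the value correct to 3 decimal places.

Rank g: 3, 4, 2, 5, 1
Rank h: 4, 3, 2, 5, 1
d = rank(g) − rank(h): -1, 1, 0, 0, 0; Σd² = 2
ρ = 1 − 6Σd² / [n(n²−1)] = 1 − 6×2 / (5×24) = 1 − 12/120 ≈ 0.900

0.900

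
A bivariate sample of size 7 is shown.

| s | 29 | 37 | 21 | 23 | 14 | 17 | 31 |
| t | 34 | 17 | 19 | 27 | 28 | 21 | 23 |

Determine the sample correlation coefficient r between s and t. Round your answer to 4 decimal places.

n = 7, Σs = 172, Σt = 169, Σs² = 4626, Σt² = 4289, Σst = 4097
nΣst − ΣsΣt = 28679 − 29068 = -389
nΣs² − (Σs)² = 32382 − 29584 = 2798; nΣt² − (Σt)² = 30023 − 28561 = 1462
r = -389 / √(2798 × 1462) = -389 / 2022.5420 ≈ -0.1923

-0.1923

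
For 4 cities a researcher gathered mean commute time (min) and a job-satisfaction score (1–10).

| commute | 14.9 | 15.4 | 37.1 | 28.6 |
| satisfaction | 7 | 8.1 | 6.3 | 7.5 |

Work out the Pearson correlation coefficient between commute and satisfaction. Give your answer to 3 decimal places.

n = 4, Σx = 96, Σy = 28.9, Σx² = 2653.54, Σy² = 210.55, Σxy = 677.27
nΣxy − ΣxΣy = 2709.08 − 2774.4 = -65.32
nΣx² − (Σx)² = 10614.16 − 9216 = 1398.16; nΣy² − (Σy)² = 842.2 − 835.21 = 6.99
r = -65.32 / √(1398.16 × 6.99) = -65.32 / 98.8592 ≈ -0.661

-0.661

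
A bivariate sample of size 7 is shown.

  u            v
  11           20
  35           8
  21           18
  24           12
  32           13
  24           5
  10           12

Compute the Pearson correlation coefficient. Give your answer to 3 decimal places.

n = 7, Σu = 157, Σv = 88, Σu² = 4063, Σv² = 1270, Σuv = 1822
nΣuv − ΣuΣv = 12754 − 13816 = -1062
nΣu² − (Σu)² = 28441 − 24649 = 3792; nΣv² − (Σv)² = 8890 − 7744 = 1146
r = -1062 / √(3792 × 1146) = -1062 / 2084.6180 ≈ -0.509

-0.509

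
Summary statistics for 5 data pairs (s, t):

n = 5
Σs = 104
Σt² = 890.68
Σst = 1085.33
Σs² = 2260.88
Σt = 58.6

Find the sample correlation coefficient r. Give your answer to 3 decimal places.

r = (nΣst − ΣsΣt) / √[(nΣs² − (Σs)²)(nΣt² − (Σt)²)]
Numerator: 5×1085.33 − 104×58.6 = -667.75
Denominator: √[(11304.4 − 10816)(4453.4 − 3433.96)] = √[488.4 × 1019.44] = 705.6164
r = -667.75 / 705.6164 ≈ -0.946

-0.946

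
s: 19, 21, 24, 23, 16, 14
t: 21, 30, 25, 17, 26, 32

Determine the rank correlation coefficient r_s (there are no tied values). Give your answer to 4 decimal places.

Rank s: 3, 4, 6, 5, 2, 1
Rank t: 2, 5, 3, 1, 4, 6
d = rank(s) − rank(t): 1, -1, 3, 4, -2, -5; Σd² = 56
ρ = 1 − 6Σd² / [n(n²−1)] = 1 − 6×56 / (6×35) = 1 − 336/210 ≈ -0.6000

-0.6000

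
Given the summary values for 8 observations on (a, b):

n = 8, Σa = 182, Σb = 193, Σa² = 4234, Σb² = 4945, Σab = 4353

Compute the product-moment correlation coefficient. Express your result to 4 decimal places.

r = (nΣab − ΣaΣb) / √[(nΣa² − (Σa)²)(nΣb² − (Σb)²)]
Numerator: 8×4353 − 182×193 = -302
Denominator: √[(33872 − 33124)(39560 − 37249)] = √[748 × 2311] = 1314.7730
r = -302 / 1314.7730 ≈ -0.2297

-0.2297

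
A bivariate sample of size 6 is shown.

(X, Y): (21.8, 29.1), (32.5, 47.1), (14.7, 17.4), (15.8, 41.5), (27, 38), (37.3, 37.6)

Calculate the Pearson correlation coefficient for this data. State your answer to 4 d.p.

n = 6, ΣX = 149.1, ΣY = 210.7, ΣX² = 4117.51, ΣY² = 7947.99, ΣXY = 5505.09
nΣXY − ΣXΣY = 33030.54 − 31415.37 = 1615.17
nΣX² − (ΣX)² = 24705.06 − 22230.81 = 2474.25; nΣY² − (ΣY)² = 47687.94 − 44394.49 = 3293.45
r = 1615.17 / √(2474.25 × 3293.45) = 1615.17 / 2854.6136 ≈ 0.5658

0.5658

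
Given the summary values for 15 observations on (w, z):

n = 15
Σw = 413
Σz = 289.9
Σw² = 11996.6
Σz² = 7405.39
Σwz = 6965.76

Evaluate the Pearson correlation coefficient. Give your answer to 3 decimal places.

-0.957

r = (nΣwz − ΣwΣz) / √[(nΣw² − (Σw)²)(nΣz² − (Σz)²)]
Numerator: 15×6965.76 − 413×289.9 = -15242.3
Denominator: √[(179949 − 170569)(111080.85 − 84042.01)] = √[9380 × 27038.84] = 15925.5869
r = -15242.3 / 15925.5869 ≈ -0.957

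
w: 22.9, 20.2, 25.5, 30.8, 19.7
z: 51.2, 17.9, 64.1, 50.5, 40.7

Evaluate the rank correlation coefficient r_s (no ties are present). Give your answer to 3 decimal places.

Rank w: 3, 2, 4, 5, 1
Rank z: 4, 1, 5, 3, 2
d = rank(w) − rank(z): -1, 1, -1, 2, -1; Σd² = 8
ρ = 1 − 6Σd² / [n(n²−1)] = 1 − 6×8 / (5×24) = 1 − 48/120 ≈ 0.600

0.600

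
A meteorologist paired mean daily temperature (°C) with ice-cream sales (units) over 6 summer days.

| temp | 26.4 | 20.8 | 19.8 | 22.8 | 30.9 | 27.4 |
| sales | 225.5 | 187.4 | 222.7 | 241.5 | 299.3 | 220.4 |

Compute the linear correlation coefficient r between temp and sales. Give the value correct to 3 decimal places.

n = 6, Σx = 148.1, Σy = 1396.8, Σx² = 3747.05, Σy² = 332043.2, Σxy = 35054.11
nΣxy − ΣxΣy = 210324.66 − 206866.08 = 3458.58
nΣx² − (Σx)² = 22482.3 − 21933.61 = 548.69; nΣy² − (Σy)² = 1992259.2 − 1951050.24 = 41208.96
r = 3458.58 / √(548.69 × 41208.96) = 3458.58 / 4755.0967 ≈ 0.727

0.727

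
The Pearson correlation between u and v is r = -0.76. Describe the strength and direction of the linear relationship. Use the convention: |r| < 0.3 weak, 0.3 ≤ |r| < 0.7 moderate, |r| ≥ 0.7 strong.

r = -0.76 < 0 so the relationship is negative.
|r| = 0.76, which falls in the strong range.

strong negative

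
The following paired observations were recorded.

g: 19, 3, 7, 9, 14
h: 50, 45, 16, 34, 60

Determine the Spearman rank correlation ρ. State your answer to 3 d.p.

0.600

Rank g: 5, 1, 2, 3, 4
Rank h: 4, 3, 1, 2, 5
d = rank(g) − rank(h): 1, -2, 1, 1, -1; Σd² = 8
ρ = 1 − 6Σd² / [n(n²−1)] = 1 − 6×8 / (5×24) = 1 − 48/120 ≈ 0.600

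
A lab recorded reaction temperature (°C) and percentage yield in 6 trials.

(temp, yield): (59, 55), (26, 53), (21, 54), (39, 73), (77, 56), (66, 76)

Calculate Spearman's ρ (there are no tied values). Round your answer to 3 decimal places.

Rank temp: 4, 2, 1, 3, 6, 5
Rank yield: 3, 1, 2, 5, 4, 6
d = rank(temp) − rank(yield): 1, 1, -1, -2, 2, -1; Σd² = 12
ρ = 1 − 6Σd² / [n(n²−1)] = 1 − 6×12 / (6×35) = 1 − 72/210 ≈ 0.657

0.657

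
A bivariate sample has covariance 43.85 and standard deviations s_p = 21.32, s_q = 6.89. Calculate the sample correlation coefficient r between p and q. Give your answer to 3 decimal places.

0.299

r = Cov(p,q) / (s_p · s_q) = 43.85 / (21.32 × 6.89)
  = 43.85 / 146.8948 ≈ 0.299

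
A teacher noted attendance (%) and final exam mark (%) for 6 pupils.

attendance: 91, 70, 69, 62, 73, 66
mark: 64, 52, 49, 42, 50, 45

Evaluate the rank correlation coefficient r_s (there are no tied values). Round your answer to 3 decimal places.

Rank attendance: 6, 4, 3, 1, 5, 2
Rank mark: 6, 5, 3, 1, 4, 2
d = rank(attendance) − rank(mark): 0, -1, 0, 0, 1, 0; Σd² = 2
ρ = 1 − 6Σd² / [n(n²−1)] = 1 − 6×2 / (6×35) = 1 − 12/210 ≈ 0.943

0.943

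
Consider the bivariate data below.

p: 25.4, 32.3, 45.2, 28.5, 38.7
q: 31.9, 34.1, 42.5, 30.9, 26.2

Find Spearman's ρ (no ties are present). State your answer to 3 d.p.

0.300

Rank p: 1, 3, 5, 2, 4
Rank q: 3, 4, 5, 2, 1
d = rank(p) − rank(q): -2, -1, 0, 0, 3; Σd² = 14
ρ = 1 − 6Σd² / [n(n²−1)] = 1 − 6×14 / (5×24) = 1 − 84/120 ≈ 0.300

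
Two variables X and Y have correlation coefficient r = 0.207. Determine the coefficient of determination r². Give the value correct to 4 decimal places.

r² = (0.207)² = 0.0428

0.0428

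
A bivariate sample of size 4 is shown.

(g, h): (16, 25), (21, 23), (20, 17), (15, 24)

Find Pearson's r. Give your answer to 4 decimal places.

-0.5986

n = 4, Σg = 72, Σh = 89, Σg² = 1322, Σh² = 2019, Σgh = 1583
nΣgh − ΣgΣh = 6332 − 6408 = -76
nΣg² − (Σg)² = 5288 − 5184 = 104; nΣh² − (Σh)² = 8076 − 7921 = 155
r = -76 / √(104 × 155) = -76 / 126.9646 ≈ -0.5986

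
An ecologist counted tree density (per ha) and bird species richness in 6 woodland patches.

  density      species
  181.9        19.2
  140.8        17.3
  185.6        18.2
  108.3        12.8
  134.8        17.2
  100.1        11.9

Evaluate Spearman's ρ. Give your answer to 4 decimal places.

Rank density: 5, 4, 6, 2, 3, 1
Rank species: 6, 4, 5, 2, 3, 1
d = rank(density) − rank(species): -1, 0, 1, 0, 0, 0; Σd² = 2
ρ = 1 − 6Σd² / [n(n²−1)] = 1 − 6×2 / (6×35) = 1 − 12/210 ≈ 0.9429

0.9429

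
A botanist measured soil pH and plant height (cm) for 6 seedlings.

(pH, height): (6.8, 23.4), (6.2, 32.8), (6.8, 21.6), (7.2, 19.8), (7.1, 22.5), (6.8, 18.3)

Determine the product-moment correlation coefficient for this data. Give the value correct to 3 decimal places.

-0.821

n = 6, Σx = 40.9, Σy = 138.4, Σx² = 279.41, Σy² = 3323.14, Σxy = 936.11
nΣxy − ΣxΣy = 5616.66 − 5660.56 = -43.9
nΣx² − (Σx)² = 1676.46 − 1672.81 = 3.65; nΣy² − (Σy)² = 19938.84 − 19154.56 = 784.28
r = -43.9 / √(3.65 × 784.28) = -43.9 / 53.5035 ≈ -0.821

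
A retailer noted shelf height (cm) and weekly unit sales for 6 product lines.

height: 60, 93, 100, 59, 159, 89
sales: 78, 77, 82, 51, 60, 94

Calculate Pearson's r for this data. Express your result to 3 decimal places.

n = 6, Σx = 560, Σy = 442, Σx² = 58932, Σy² = 33774, Σxy = 40956
nΣxy − ΣxΣy = 245736 − 247520 = -1784
nΣx² − (Σx)² = 353592 − 313600 = 39992; nΣy² − (Σy)² = 202644 − 195364 = 7280
r = -1784 / √(39992 × 7280) = -1784 / 17062.8767 ≈ -0.105

-0.105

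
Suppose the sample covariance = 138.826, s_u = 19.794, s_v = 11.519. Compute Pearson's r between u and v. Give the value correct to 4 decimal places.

0.6089

r = Cov(u,v) / (s_u · s_v) = 138.826 / (19.794 × 11.519)
  = 138.826 / 228.0071 ≈ 0.6089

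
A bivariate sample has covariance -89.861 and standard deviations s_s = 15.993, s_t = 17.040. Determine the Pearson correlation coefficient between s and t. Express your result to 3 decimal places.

-0.330

r = Cov(s,t) / (s_s · s_t) = -89.861 / (15.993 × 17.040)
  = -89.861 / 272.5207 ≈ -0.330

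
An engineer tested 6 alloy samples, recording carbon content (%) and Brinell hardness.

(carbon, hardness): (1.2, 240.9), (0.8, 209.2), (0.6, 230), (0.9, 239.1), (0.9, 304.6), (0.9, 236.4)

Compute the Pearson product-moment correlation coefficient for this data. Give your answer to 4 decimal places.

0.2143

n = 6, Σx = 5.3, Σy = 1460.2, Σx² = 4.87, Σy² = 360532.38, Σxy = 1296.53
nΣxy − ΣxΣy = 7779.18 − 7739.06 = 40.12
nΣx² − (Σx)² = 29.22 − 28.09 = 1.13; nΣy² − (Σy)² = 2163194.28 − 2132184.04 = 31010.24
r = 40.12 / √(1.13 × 31010.24) = 40.12 / 187.1939 ≈ 0.2143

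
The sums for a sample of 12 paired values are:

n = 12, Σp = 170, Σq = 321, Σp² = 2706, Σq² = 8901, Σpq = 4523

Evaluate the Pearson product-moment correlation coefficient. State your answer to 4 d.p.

r = (nΣpq − ΣpΣq) / √[(nΣp² − (Σp)²)(nΣq² − (Σq)²)]
Numerator: 12×4523 − 170×321 = -294
Denominator: √[(32472 − 28900)(106812 − 103041)] = √[3572 × 3771] = 3670.1515
r = -294 / 3670.1515 ≈ -0.0801

-0.0801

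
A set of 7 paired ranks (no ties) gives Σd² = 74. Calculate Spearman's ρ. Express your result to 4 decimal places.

ρ = 1 − 6Σd² / [n(n²−1)] = 1 − 6×74 / (7×48)
  = 1 − 444/336 = 1 − 1.32143 ≈ -0.3214

-0.3214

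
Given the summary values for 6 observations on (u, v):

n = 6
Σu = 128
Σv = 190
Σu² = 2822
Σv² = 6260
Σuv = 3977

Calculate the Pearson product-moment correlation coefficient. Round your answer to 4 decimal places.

r = (nΣuv − ΣuΣv) / √[(nΣu² − (Σu)²)(nΣv² − (Σv)²)]
Numerator: 6×3977 − 128×190 = -458
Denominator: √[(16932 − 16384)(37560 − 36100)] = √[548 × 1460] = 894.4719
r = -458 / 894.4719 ≈ -0.5120

-0.5120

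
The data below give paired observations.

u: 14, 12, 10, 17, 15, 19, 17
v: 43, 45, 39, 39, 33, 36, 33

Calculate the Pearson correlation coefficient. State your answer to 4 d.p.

n = 7, Σu = 104, Σv = 268, Σu² = 1604, Σv² = 10390, Σuv = 3935
nΣuv − ΣuΣv = 27545 − 27872 = -327
nΣu² − (Σu)² = 11228 − 10816 = 412; nΣv² − (Σv)² = 72730 − 71824 = 906
r = -327 / √(412 × 906) = -327 / 610.9599 ≈ -0.5352

-0.5352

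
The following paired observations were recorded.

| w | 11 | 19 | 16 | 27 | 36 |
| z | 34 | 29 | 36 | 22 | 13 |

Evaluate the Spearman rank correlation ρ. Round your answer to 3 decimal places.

Rank w: 1, 3, 2, 4, 5
Rank z: 4, 3, 5, 2, 1
d = rank(w) − rank(z): -3, 0, -3, 2, 4; Σd² = 38
ρ = 1 − 6Σd² / [n(n²−1)] = 1 − 6×38 / (5×24) = 1 − 228/120 ≈ -0.900

-0.900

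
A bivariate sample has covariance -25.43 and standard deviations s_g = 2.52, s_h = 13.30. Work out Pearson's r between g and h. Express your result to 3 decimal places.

-0.759

r = Cov(g,h) / (s_g · s_h) = -25.43 / (2.52 × 13.30)
  = -25.43 / 33.5160 ≈ -0.759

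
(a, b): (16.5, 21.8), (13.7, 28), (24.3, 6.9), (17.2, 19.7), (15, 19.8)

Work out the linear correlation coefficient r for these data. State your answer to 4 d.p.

n = 5, Σa = 86.7, Σb = 96.2, Σa² = 1571.27, Σb² = 2086.98, Σab = 1546.81
nΣab − ΣaΣb = 7734.05 − 8340.54 = -606.49
nΣa² − (Σa)² = 7856.35 − 7516.89 = 339.46; nΣb² − (Σb)² = 10434.9 − 9254.44 = 1180.46
r = -606.49 / √(339.46 × 1180.46) = -606.49 / 633.0237 ≈ -0.9581

-0.9581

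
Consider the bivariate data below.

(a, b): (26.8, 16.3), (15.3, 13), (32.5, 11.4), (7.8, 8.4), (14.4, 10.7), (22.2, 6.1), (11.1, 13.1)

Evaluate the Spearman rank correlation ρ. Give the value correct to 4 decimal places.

0.2143

Rank a: 6, 4, 7, 1, 3, 5, 2
Rank b: 7, 5, 4, 2, 3, 1, 6
d = rank(a) − rank(b): -1, -1, 3, -1, 0, 4, -4; Σd² = 44
ρ = 1 − 6Σd² / [n(n²−1)] = 1 − 6×44 / (7×48) = 1 − 264/336 ≈ 0.2143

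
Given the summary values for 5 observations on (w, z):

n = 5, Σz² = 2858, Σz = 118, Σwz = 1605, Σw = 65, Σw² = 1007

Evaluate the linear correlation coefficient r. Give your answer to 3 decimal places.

0.652

r = (nΣwz − ΣwΣz) / √[(nΣw² − (Σw)²)(nΣz² − (Σz)²)]
Numerator: 5×1605 − 65×118 = 355
Denominator: √[(5035 − 4225)(14290 − 13924)] = √[810 × 366] = 544.4814
r = 355 / 544.4814 ≈ 0.652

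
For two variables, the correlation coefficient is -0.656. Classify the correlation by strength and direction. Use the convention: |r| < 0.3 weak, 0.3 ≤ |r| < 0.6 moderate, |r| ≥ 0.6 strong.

strong negative

r = -0.656 < 0 so the relationship is negative.
|r| = 0.656, which falls in the strong range.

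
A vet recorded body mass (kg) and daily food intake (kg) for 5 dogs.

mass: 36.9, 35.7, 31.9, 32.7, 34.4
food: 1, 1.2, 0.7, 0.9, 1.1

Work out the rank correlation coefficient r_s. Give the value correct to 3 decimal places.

0.700

Rank mass: 5, 4, 1, 2, 3
Rank food: 3, 5, 1, 2, 4
d = rank(mass) − rank(food): 2, -1, 0, 0, -1; Σd² = 6
ρ = 1 − 6Σd² / [n(n²−1)] = 1 − 6×6 / (5×24) = 1 − 36/120 ≈ 0.700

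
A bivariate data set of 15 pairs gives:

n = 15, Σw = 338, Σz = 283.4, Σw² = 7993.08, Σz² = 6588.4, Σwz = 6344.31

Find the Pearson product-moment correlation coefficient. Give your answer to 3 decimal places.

-0.061

r = (nΣwz − ΣwΣz) / √[(nΣw² − (Σw)²)(nΣz² − (Σz)²)]
Numerator: 15×6344.31 − 338×283.4 = -624.55
Denominator: √[(119896.2 − 114244)(98826 − 80315.56)] = √[5652.2 × 18510.44] = 10228.6220
r = -624.55 / 10228.6220 ≈ -0.061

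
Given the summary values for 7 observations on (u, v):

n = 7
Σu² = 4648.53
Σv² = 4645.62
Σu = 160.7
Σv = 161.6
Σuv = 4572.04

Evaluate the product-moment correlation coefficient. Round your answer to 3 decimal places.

r = (nΣuv − ΣuΣv) / √[(nΣu² − (Σu)²)(nΣv² − (Σv)²)]
Numerator: 7×4572.04 − 160.7×161.6 = 6035.16
Denominator: √[(32539.71 − 25824.49)(32519.34 − 26114.56)] = √[6715.22 × 6404.78] = 6558.1634
r = 6035.16 / 6558.1634 ≈ 0.920

0.920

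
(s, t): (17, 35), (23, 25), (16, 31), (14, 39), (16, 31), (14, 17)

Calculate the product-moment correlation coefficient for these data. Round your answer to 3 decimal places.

-0.160

n = 6, Σs = 100, Σt = 178, Σs² = 1722, Σt² = 5582, Σst = 2946
nΣst − ΣsΣt = 17676 − 17800 = -124
nΣs² − (Σs)² = 10332 − 10000 = 332; nΣt² − (Σt)² = 33492 − 31684 = 1808
r = -124 / √(332 × 1808) = -124 / 774.7619 ≈ -0.160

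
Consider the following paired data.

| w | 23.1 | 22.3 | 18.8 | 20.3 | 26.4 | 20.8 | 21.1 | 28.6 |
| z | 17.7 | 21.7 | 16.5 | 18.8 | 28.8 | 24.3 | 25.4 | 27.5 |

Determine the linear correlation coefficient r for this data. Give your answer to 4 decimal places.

n = 8, Σw = 181.4, Σz = 180.7, Σw² = 4189.2, Σz² = 4231.21, Σwz = 4172.82
nΣwz − ΣwΣz = 33382.56 − 32778.98 = 603.58
nΣw² − (Σw)² = 33513.6 − 32905.96 = 607.64; nΣz² − (Σz)² = 33849.68 − 32652.49 = 1197.19
r = 603.58 / √(607.64 × 1197.19) = 603.58 / 852.9130 ≈ 0.7077

0.7077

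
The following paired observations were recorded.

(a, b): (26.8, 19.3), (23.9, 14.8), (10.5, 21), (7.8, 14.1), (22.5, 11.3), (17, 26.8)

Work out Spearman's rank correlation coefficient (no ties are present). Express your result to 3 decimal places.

Rank a: 6, 5, 2, 1, 4, 3
Rank b: 4, 3, 5, 2, 1, 6
d = rank(a) − rank(b): 2, 2, -3, -1, 3, -3; Σd² = 36
ρ = 1 − 6Σd² / [n(n²−1)] = 1 − 6×36 / (6×35) = 1 − 216/210 ≈ -0.029

-0.029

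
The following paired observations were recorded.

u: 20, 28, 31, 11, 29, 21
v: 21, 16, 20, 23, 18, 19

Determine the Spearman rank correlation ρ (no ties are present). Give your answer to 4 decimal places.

Rank u: 2, 4, 6, 1, 5, 3
Rank v: 5, 1, 4, 6, 2, 3
d = rank(u) − rank(v): -3, 3, 2, -5, 3, 0; Σd² = 56
ρ = 1 − 6Σd² / [n(n²−1)] = 1 − 6×56 / (6×35) = 1 − 336/210 ≈ -0.6000

-0.6000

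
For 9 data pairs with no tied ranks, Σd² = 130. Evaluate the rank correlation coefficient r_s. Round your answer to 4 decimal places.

-0.0833

ρ = 1 − 6Σd² / [n(n²−1)] = 1 − 6×130 / (9×80)
  = 1 − 780/720 = 1 − 1.08333 ≈ -0.0833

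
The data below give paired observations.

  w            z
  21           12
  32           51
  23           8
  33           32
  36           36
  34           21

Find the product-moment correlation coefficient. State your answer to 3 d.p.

0.716

n = 6, Σw = 179, Σz = 160, Σw² = 5535, Σz² = 5570, Σwz = 5134
nΣwz − ΣwΣz = 30804 − 28640 = 2164
nΣw² − (Σw)² = 33210 − 32041 = 1169; nΣz² − (Σz)² = 33420 − 25600 = 7820
r = 2164 / √(1169 × 7820) = 2164 / 3023.5046 ≈ 0.716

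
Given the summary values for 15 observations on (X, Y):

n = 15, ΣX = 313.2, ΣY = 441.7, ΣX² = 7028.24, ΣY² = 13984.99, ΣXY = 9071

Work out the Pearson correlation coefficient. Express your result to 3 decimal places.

-0.219

r = (nΣXY − ΣXΣY) / √[(nΣX² − (ΣX)²)(nΣY² − (ΣY)²)]
Numerator: 15×9071 − 313.2×441.7 = -2275.44
Denominator: √[(105423.6 − 98094.24)(209774.85 − 195098.89)] = √[7329.36 × 14675.96] = 10371.3738
r = -2275.44 / 10371.3738 ≈ -0.219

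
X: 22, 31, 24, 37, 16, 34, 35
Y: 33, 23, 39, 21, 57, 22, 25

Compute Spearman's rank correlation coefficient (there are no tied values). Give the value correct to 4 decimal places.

-0.8571

Rank X: 2, 4, 3, 7, 1, 5, 6
Rank Y: 5, 3, 6, 1, 7, 2, 4
d = rank(X) − rank(Y): -3, 1, -3, 6, -6, 3, 2; Σd² = 104
ρ = 1 − 6Σd² / [n(n²−1)] = 1 − 6×104 / (7×48) = 1 − 624/336 ≈ -0.8571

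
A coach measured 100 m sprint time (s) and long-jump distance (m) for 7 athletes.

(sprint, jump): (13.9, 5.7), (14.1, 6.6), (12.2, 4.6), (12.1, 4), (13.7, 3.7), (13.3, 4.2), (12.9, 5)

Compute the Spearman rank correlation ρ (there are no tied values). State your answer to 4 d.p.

0.5357

Rank sprint: 6, 7, 2, 1, 5, 4, 3
Rank jump: 6, 7, 4, 2, 1, 3, 5
d = rank(sprint) − rank(jump): 0, 0, -2, -1, 4, 1, -2; Σd² = 26
ρ = 1 − 6Σd² / [n(n²−1)] = 1 − 6×26 / (7×48) = 1 − 156/336 ≈ 0.5357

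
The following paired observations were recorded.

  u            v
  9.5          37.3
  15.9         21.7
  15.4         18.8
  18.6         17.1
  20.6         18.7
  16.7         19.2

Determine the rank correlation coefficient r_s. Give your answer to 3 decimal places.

Rank u: 1, 3, 2, 5, 6, 4
Rank v: 6, 5, 3, 1, 2, 4
d = rank(u) − rank(v): -5, -2, -1, 4, 4, 0; Σd² = 62
ρ = 1 − 6Σd² / [n(n²−1)] = 1 − 6×62 / (6×35) = 1 − 372/210 ≈ -0.771

-0.771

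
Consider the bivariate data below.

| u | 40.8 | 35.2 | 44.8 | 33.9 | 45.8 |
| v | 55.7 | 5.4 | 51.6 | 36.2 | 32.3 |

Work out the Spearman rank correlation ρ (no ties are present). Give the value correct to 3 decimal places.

Rank u: 3, 2, 4, 1, 5
Rank v: 5, 1, 4, 3, 2
d = rank(u) − rank(v): -2, 1, 0, -2, 3; Σd² = 18
ρ = 1 − 6Σd² / [n(n²−1)] = 1 − 6×18 / (5×24) = 1 − 108/120 ≈ 0.100

0.100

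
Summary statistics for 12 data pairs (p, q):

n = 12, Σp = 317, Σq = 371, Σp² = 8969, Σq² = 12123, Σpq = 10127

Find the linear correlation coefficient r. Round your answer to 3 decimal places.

r = (nΣpq − ΣpΣq) / √[(nΣp² − (Σp)²)(nΣq² − (Σq)²)]
Numerator: 12×10127 − 317×371 = 3917
Denominator: √[(107628 − 100489)(145476 − 137641)] = √[7139 × 7835] = 7478.9080
r = 3917 / 7478.9080 ≈ 0.524

0.524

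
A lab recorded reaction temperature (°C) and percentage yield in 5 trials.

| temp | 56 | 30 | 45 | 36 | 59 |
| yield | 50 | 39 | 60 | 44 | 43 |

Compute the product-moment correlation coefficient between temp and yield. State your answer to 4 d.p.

n = 5, Σx = 226, Σy = 236, Σx² = 10838, Σy² = 11406, Σxy = 10791
nΣxy − ΣxΣy = 53955 − 53336 = 619
nΣx² − (Σx)² = 54190 − 51076 = 3114; nΣy² − (Σy)² = 57030 − 55696 = 1334
r = 619 / √(3114 × 1334) = 619 / 2038.1550 ≈ 0.3037

0.3037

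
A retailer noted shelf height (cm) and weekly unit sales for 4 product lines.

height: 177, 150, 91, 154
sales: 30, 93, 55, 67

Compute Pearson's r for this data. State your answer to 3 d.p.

n = 4, Σx = 572, Σy = 245, Σx² = 85826, Σy² = 17063, Σxy = 34583
nΣxy − ΣxΣy = 138332 − 140140 = -1808
nΣx² − (Σx)² = 343304 − 327184 = 16120; nΣy² − (Σy)² = 68252 − 60025 = 8227
r = -1808 / √(16120 × 8227) = -1808 / 11516.0427 ≈ -0.157

-0.157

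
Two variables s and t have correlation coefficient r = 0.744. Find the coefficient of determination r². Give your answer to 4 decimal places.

r² = (0.744)² = 0.5535

0.5535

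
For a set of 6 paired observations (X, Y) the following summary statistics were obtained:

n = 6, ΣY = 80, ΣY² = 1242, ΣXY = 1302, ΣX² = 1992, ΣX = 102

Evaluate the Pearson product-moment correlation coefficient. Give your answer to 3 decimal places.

-0.273

r = (nΣXY − ΣXΣY) / √[(nΣX² − (ΣX)²)(nΣY² − (ΣY)²)]
Numerator: 6×1302 − 102×80 = -348
Denominator: √[(11952 − 10404)(7452 − 6400)] = √[1548 × 1052] = 1276.1254
r = -348 / 1276.1254 ≈ -0.273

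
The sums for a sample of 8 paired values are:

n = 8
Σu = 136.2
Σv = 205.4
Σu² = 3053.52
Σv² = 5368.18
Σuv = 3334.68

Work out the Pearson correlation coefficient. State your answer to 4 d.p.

-0.6157

r = (nΣuv − ΣuΣv) / √[(nΣu² − (Σu)²)(nΣv² − (Σv)²)]
Numerator: 8×3334.68 − 136.2×205.4 = -1298.04
Denominator: √[(24428.16 − 18550.44)(42945.44 − 42189.16)] = √[5877.72 × 756.28] = 2108.3648
r = -1298.04 / 2108.3648 ≈ -0.6157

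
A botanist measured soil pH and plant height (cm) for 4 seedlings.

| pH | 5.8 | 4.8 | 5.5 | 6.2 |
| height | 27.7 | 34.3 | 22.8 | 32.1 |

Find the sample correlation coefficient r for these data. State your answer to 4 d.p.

-0.2215

n = 4, Σx = 22.3, Σy = 116.9, Σx² = 125.37, Σy² = 3494.03, Σxy = 649.72
nΣxy − ΣxΣy = 2598.88 − 2606.87 = -7.99
nΣx² − (Σx)² = 501.48 − 497.29 = 4.19; nΣy² − (Σy)² = 13976.12 − 13665.61 = 310.51
r = -7.99 / √(4.19 × 310.51) = -7.99 / 36.0699 ≈ -0.2215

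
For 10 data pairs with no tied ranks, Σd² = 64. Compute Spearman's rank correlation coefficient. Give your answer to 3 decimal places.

0.612

ρ = 1 − 6Σd² / [n(n²−1)] = 1 − 6×64 / (10×99)
  = 1 − 384/990 = 1 − 0.3879 ≈ 0.612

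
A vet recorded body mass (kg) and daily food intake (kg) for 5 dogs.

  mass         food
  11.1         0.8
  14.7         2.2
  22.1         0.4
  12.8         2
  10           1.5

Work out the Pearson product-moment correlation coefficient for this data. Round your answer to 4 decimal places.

n = 5, Σx = 70.7, Σy = 6.9, Σx² = 1091.55, Σy² = 11.89, Σxy = 90.66
nΣxy − ΣxΣy = 453.3 − 487.83 = -34.53
nΣx² − (Σx)² = 5457.75 − 4998.49 = 459.26; nΣy² − (Σy)² = 59.45 − 47.61 = 11.84
r = -34.53 / √(459.26 × 11.84) = -34.53 / 73.7403 ≈ -0.4683

-0.4683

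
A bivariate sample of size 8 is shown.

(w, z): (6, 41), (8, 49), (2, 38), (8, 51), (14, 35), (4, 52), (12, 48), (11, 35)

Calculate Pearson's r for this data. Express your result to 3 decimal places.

n = 8, Σw = 65, Σz = 349, Σw² = 645, Σz² = 15585, Σwz = 2781
nΣwz − ΣwΣz = 22248 − 22685 = -437
nΣw² − (Σw)² = 5160 − 4225 = 935; nΣz² − (Σz)² = 124680 − 121801 = 2879
r = -437 / √(935 × 2879) = -437 / 1640.6904 ≈ -0.266

-0.266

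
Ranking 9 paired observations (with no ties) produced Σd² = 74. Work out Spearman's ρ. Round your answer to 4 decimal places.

ρ = 1 − 6Σd² / [n(n²−1)] = 1 − 6×74 / (9×80)
  = 1 − 444/720 = 1 − 0.61667 ≈ 0.3833

0.3833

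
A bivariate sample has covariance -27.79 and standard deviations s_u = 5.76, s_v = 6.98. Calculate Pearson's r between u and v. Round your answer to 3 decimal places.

-0.691

r = Cov(u,v) / (s_u · s_v) = -27.79 / (5.76 × 6.98)
  = -27.79 / 40.2048 ≈ -0.691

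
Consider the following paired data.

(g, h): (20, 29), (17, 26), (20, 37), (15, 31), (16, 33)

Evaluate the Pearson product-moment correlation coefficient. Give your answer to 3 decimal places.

0.246

n = 5, Σg = 88, Σh = 156, Σg² = 1570, Σh² = 4936, Σgh = 2755
nΣgh − ΣgΣh = 13775 − 13728 = 47
nΣg² − (Σg)² = 7850 − 7744 = 106; nΣh² − (Σh)² = 24680 − 24336 = 344
r = 47 / √(106 × 344) = 47 / 190.9555 ≈ 0.246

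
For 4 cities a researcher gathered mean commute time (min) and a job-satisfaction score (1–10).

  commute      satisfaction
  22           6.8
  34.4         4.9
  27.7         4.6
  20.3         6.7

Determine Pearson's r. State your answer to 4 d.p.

n = 4, Σx = 104.4, Σy = 23, Σx² = 2846.74, Σy² = 136.3, Σxy = 581.59
nΣxy − ΣxΣy = 2326.36 − 2401.2 = -74.84
nΣx² − (Σx)² = 11386.96 − 10899.36 = 487.6; nΣy² − (Σy)² = 545.2 − 529 = 16.2
r = -74.84 / √(487.6 × 16.2) = -74.84 / 88.8770 ≈ -0.8421

-0.8421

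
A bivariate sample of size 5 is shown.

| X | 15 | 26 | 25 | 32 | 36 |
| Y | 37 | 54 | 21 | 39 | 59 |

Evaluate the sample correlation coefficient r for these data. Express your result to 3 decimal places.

n = 5, ΣX = 134, ΣY = 210, ΣX² = 3846, ΣY² = 9728, ΣXY = 5856
nΣXY − ΣXΣY = 29280 − 28140 = 1140
nΣX² − (ΣX)² = 19230 − 17956 = 1274; nΣY² − (ΣY)² = 48640 − 44100 = 4540
r = 1140 / √(1274 × 4540) = 1140 / 2404.9865 ≈ 0.474

0.474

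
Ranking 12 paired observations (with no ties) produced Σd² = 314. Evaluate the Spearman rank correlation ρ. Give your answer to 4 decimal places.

-0.0979

ρ = 1 − 6Σd² / [n(n²−1)] = 1 − 6×314 / (12×143)
  = 1 − 1884/1716 = 1 − 1.09790 ≈ -0.0979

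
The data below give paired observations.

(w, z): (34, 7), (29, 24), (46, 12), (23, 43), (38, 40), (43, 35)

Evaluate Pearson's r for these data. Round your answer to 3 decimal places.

n = 6, Σw = 213, Σz = 161, Σw² = 7935, Σz² = 5443, Σwz = 5500
nΣwz − ΣwΣz = 33000 − 34293 = -1293
nΣw² − (Σw)² = 47610 − 45369 = 2241; nΣz² − (Σz)² = 32658 − 25921 = 6737
r = -1293 / √(2241 × 6737) = -1293 / 3885.5652 ≈ -0.333

-0.333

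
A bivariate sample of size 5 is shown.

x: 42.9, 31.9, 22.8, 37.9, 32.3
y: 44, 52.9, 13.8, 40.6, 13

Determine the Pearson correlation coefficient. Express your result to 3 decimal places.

n = 5, Σx = 167.8, Σy = 164.3, Σx² = 5857.56, Σy² = 6742.21, Σxy = 5848.39
nΣxy − ΣxΣy = 29241.95 − 27569.54 = 1672.41
nΣx² − (Σx)² = 29287.8 − 28156.84 = 1130.96; nΣy² − (Σy)² = 33711.05 − 26994.49 = 6716.56
r = 1672.41 / √(1130.96 × 6716.56) = 1672.41 / 2756.1133 ≈ 0.607

0.607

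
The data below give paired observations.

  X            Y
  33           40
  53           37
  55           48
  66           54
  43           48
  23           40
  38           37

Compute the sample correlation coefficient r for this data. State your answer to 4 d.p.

0.6386

n = 7, ΣX = 311, ΣY = 304, ΣX² = 15101, ΣY² = 13462, ΣXY = 13875
nΣXY − ΣXΣY = 97125 − 94544 = 2581
nΣX² − (ΣX)² = 105707 − 96721 = 8986; nΣY² − (ΣY)² = 94234 − 92416 = 1818
r = 2581 / √(8986 × 1818) = 2581 / 4041.8496 ≈ 0.6386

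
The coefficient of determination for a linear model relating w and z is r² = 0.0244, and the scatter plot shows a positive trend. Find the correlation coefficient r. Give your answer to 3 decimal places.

|r| = √0.0244 = 0.156
The association is positive, so r = 0.156.

0.156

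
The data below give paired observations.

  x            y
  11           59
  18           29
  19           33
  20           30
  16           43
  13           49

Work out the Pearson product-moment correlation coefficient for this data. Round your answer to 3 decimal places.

n = 6, Σx = 97, Σy = 243, Σx² = 1631, Σy² = 10561, Σxy = 3723
nΣxy − ΣxΣy = 22338 − 23571 = -1233
nΣx² − (Σx)² = 9786 − 9409 = 377; nΣy² − (Σy)² = 63366 − 59049 = 4317
r = -1233 / √(377 × 4317) = -1233 / 1275.7386 ≈ -0.966

-0.966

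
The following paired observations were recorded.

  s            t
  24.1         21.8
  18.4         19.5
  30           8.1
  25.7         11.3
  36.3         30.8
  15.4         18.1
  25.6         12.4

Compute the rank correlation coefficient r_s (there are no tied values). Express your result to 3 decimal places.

-0.107

Rank s: 3, 2, 6, 5, 7, 1, 4
Rank t: 6, 5, 1, 2, 7, 4, 3
d = rank(s) − rank(t): -3, -3, 5, 3, 0, -3, 1; Σd² = 62
ρ = 1 − 6Σd² / [n(n²−1)] = 1 − 6×62 / (7×48) = 1 − 372/336 ≈ -0.107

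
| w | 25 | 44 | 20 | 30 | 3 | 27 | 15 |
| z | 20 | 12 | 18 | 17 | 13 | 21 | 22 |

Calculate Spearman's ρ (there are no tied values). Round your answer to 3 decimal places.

-0.321

Rank w: 4, 7, 3, 6, 1, 5, 2
Rank z: 5, 1, 4, 3, 2, 6, 7
d = rank(w) − rank(z): -1, 6, -1, 3, -1, -1, -5; Σd² = 74
ρ = 1 − 6Σd² / [n(n²−1)] = 1 − 6×74 / (7×48) = 1 − 444/336 ≈ -0.321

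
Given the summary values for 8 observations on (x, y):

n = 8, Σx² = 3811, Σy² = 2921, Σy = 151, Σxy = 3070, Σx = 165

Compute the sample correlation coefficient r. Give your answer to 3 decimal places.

r = (nΣxy − ΣxΣy) / √[(nΣx² − (Σx)²)(nΣy² − (Σy)²)]
Numerator: 8×3070 − 165×151 = -355
Denominator: √[(30488 − 27225)(23368 − 22801)] = √[3263 × 567] = 1360.1915
r = -355 / 1360.1915 ≈ -0.261

-0.261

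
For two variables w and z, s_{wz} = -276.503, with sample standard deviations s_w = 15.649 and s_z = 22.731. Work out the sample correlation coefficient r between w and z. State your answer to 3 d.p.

r = Cov(w,z) / (s_w · s_z) = -276.503 / (15.649 × 22.731)
  = -276.503 / 355.7174 ≈ -0.777

-0.777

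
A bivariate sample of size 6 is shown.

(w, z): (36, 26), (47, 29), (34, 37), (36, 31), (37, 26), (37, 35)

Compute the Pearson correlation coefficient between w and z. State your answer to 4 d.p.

-0.2954

n = 6, Σw = 227, Σz = 184, Σw² = 8695, Σz² = 5748, Σwz = 6930
nΣwz − ΣwΣz = 41580 − 41768 = -188
nΣw² − (Σw)² = 52170 − 51529 = 641; nΣz² − (Σz)² = 34488 − 33856 = 632
r = -188 / √(641 × 632) = -188 / 636.4841 ≈ -0.2954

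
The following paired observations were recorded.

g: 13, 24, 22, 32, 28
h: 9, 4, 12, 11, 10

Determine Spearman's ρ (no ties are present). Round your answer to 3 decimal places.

0.200

Rank g: 1, 3, 2, 5, 4
Rank h: 2, 1, 5, 4, 3
d = rank(g) − rank(h): -1, 2, -3, 1, 1; Σd² = 16
ρ = 1 − 6Σd² / [n(n²−1)] = 1 − 6×16 / (5×24) = 1 − 96/120 ≈ 0.200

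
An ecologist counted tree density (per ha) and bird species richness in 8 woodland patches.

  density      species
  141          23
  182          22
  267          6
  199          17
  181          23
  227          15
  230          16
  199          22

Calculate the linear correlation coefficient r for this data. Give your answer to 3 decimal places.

-0.901

n = 8, Σx = 1626, Σy = 144, Σx² = 340686, Σy² = 2832, Σxy = 27858
nΣxy − ΣxΣy = 222864 − 234144 = -11280
nΣx² − (Σx)² = 2725488 − 2643876 = 81612; nΣy² − (Σy)² = 22656 − 20736 = 1920
r = -11280 / √(81612 × 1920) = -11280 / 12517.7889 ≈ -0.901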